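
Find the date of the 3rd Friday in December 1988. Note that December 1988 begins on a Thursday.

December 1988 begins on a Thursday, so the first Friday is December 2 (1 day later).
The 3rd Friday is 2 weeks later: 2 + 14 = 16.

1988-12-16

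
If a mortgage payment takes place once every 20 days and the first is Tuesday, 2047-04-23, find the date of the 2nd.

The 2nd occurrence is 1 interval after the first: 1 × 20 = 20 days after 2047-04-23.
April has 30 days — 7 days to the end of April leaves 13.
13 days into May → 2047-05-13.

2047-05-13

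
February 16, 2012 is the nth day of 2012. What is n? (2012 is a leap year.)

Days in months before February: 31 = 31.
Plus 16 days into February → day 47.

47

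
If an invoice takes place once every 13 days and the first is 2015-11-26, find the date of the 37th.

2017-03-08

The 37th occurrence is 36 intervals after the first: 36 × 13 = 468 days after 2015-11-26.
November has 30 days — 4 days to the end of November leaves 464.
From end of November to end of 2015 is 31 days (433 left).
2016 has 366 days (67 left).
January has 31 days (36 left).
February has 28 days (8 left).
8 days into March → 2017-03-08.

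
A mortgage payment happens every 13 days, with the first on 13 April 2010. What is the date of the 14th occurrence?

The 14th occurrence is 13 intervals after the first: 13 × 13 = 169 days after 13 April 2010.
April has 30 days — 17 days to the end of April leaves 152.
May has 31 days (121 left).
June has 30 days (91 left).
July has 31 days (60 left).
August has 31 days (29 left).
29 days into September → 29 September 2010.

29 September 2010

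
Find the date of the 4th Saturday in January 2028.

The first Saturday of January 2028 is January 1.
The 4th Saturday is 3 weeks later: 1 + 21 = 22.

2028-01-22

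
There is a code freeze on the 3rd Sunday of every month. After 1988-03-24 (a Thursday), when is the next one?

1988-04-17

March 1988 starts on a Tuesday; its first Sunday is the 6th, so the 3rd Sunday is the 20th — 1988-03-20.
That is not after 1988-03-24, so look at April 1988.
April 1988 starts on a Friday; its first Sunday is the 3rd, so the 3rd Sunday is the 17th — 1988-04-17.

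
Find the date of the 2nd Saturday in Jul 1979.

The first Saturday of Jul 1979 is Jul 7.
The 2nd Saturday is 1 weeks later: 7 + 7 = 14.

Jul 14, 1979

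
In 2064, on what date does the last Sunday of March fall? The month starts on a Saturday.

2064-03-30

March 2064 begins on a Saturday, so the first Sunday is March 2 (1 day later).
March 2064 has 31 days. Adding weeks: 2, 9, 16, 23, 30 — the last one ≤ 31 is the 30th.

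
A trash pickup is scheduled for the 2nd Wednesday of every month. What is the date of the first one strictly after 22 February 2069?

13 March 2069

February 2069 starts on a Friday; its first Wednesday is the 6th, so the 2nd Wednesday is the 13th — 13 February 2069.
That is not after 22 February 2069, so look at March 2069.
March 2069 starts on a Friday; its first Wednesday is the 6th, so the 2nd Wednesday is the 13th — 13 March 2069.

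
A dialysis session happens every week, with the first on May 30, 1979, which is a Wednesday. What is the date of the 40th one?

February 27, 1980

The 40th occurrence is 39 intervals after the first: 39 × 7 = 273 days after May 30, 1979.
May has 31 days — 1 day to the end of May leaves 272.
June has 30 days (242 left).
July has 31 days (211 left).
August has 31 days (180 left).
September has 30 days (150 left).
October has 31 days (119 left).
November has 30 days (89 left).
December has 31 days (58 left).
January has 31 days (27 left).
27 days into February → February 27, 1980.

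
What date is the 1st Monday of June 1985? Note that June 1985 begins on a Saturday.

June 3, 1985

June 1985 begins on a Saturday, so the first Monday is June 3 (2 days later).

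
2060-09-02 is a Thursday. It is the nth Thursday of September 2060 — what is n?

1st

Day 2 falls in week ⌈2/7⌉ of the month.
Days 1–7 hold the 1st Thursday, 8–14 the 2nd, 15–21 the 3rd, 22–28 the 4th, 29–31 the 5th.
2 is in the range for the 1st.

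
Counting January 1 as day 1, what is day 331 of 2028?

January has 31 days (331 − 31 = 300 remain).
February has 29 days (300 − 29 = 271 remain).
March has 31 days (271 − 31 = 240 remain).
April has 30 days (240 − 30 = 210 remain).
May has 31 days (210 − 31 = 179 remain).
June has 30 days (179 − 30 = 149 remain).
July has 31 days (149 − 31 = 118 remain).
August has 31 days (118 − 31 = 87 remain).
September has 30 days (87 − 30 = 57 remain).
October has 31 days (57 − 31 = 26 remain).
26 into November → November 26.

November 26, 2028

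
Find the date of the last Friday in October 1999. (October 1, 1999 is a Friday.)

1999-10-29

October 1999 begins on a Friday, so the first Friday is October 1.
October 1999 has 31 days. Adding weeks: 1, 8, 15, 22, 29 — the last one ≤ 31 is the 29th.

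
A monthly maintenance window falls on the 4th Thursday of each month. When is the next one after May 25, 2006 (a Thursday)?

Jun 22, 2006

May 2006 starts on a Monday; its first Thursday is the 4th, so the 4th Thursday is the 25th — May 25, 2006.
That is not after May 25, 2006, so look at Jun 2006.
Jun 2006 starts on a Thursday; its first Thursday is the 1st, so the 4th Thursday is the 22nd — Jun 22, 2006.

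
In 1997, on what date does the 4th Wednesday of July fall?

The first Wednesday of July 1997 is July 2.
The 4th Wednesday is 3 weeks later: 2 + 21 = 23.

23 July 1997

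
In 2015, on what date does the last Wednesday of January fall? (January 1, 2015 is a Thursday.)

January 2015 begins on a Thursday, so the first Wednesday is January 7 (6 days later).
January 2015 has 31 days. Adding weeks: 7, 14, 21, 28 — the last one ≤ 31 is the 28th.

2015-01-28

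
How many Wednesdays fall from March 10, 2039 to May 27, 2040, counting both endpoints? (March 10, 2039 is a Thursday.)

63

March 10, 2039 is a Thursday; the first Wednesday on or after it is March 16, 2039 (6 days later).
From March 16, 2039 to May 27, 2040: 290 + 148 = 438 days (rest of 2039, to May 27, 2040 in 2040).
438 ÷ 7 = 62 full weeks with remainder 4, so 62 more Wednesdays after the first → 63.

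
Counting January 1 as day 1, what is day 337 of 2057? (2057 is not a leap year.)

January has 31 days (337 − 31 = 306 remain).
February has 28 days (306 − 28 = 278 remain).
March has 31 days (278 − 31 = 247 remain).
April has 30 days (247 − 30 = 217 remain).
May has 31 days (217 − 31 = 186 remain).
June has 30 days (186 − 30 = 156 remain).
July has 31 days (156 − 31 = 125 remain).
August has 31 days (125 − 31 = 94 remain).
September has 30 days (94 − 30 = 64 remain).
October has 31 days (64 − 31 = 33 remain).
November has 30 days (33 − 30 = 3 remain).
3 into December → December 3.

2057-12-03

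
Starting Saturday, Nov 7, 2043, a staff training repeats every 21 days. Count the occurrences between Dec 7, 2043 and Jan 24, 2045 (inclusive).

Occurrences land 21·i days after Nov 7, 2043 for i = 0, 1, 2, …
Dec 7, 2043 is 30 days after the start; 30 ÷ 21 = 1 remainder 9; since the remainder is 9, round up to i = 2. First occurrence in the window: #3 on Dec 19, 2043 (2×21 = 42 days in).
Jan 24, 2045 is 444 days after the start; 444 ÷ 21 = 21 remainder 3. Last occurrence in the window: #22 on Jan 21, 2045.
Occurrences #3 through #22: 20 in total.

20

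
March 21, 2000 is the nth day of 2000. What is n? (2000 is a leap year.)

81

Days in months before March: 31 + 29 = 60.
Plus 21 days into March → day 81.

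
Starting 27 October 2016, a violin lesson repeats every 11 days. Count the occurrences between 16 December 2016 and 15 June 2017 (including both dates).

17

Occurrences land 11·i days after 27 October 2016 for i = 0, 1, 2, …
16 December 2016 is 50 days after the start; 50 ÷ 11 = 4 remainder 6; since the remainder is 6, round up to i = 5. First occurrence in the window: #6 on 21 December 2016 (5×11 = 55 days in).
15 June 2017 is 231 days after the start; 231 ÷ 11 = 21 remainder 0. Last occurrence in the window: #22 on 15 June 2017.
Occurrences #6 through #22: 17 in total.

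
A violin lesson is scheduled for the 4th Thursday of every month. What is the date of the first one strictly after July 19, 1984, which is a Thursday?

July 1984 starts on a Sunday; its first Thursday is the 5th, so the 4th Thursday is the 26th — July 26, 1984.
July 26, 1984 is after July 19, 1984, so that is the next one.

July 26, 1984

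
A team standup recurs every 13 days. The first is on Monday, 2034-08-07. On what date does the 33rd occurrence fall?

2035-09-27

The 33rd occurrence is 32 intervals after the first: 32 × 13 = 416 days after 2034-08-07.
August has 31 days — 24 days to the end of August leaves 392.
September has 30 days (362 left).
October has 31 days (331 left).
November has 30 days (301 left).
December has 31 days (270 left).
January has 31 days (239 left).
February has 28 days (211 left).
March has 31 days (180 left).
April has 30 days (150 left).
May has 31 days (119 left).
June has 30 days (89 left).
July has 31 days (58 left).
August has 31 days (27 left).
27 days into September → 2035-09-27.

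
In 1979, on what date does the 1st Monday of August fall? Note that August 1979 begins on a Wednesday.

1979-08-06

August 1979 begins on a Wednesday, so the first Monday is August 6 (5 days later).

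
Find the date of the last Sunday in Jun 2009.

Jun 28, 2009

Jun 2009 begins on a Monday, so the first Sunday is Jun 7 (6 days later).
Jun 2009 has 30 days. Adding weeks: 7, 14, 21, 28 — the last one ≤ 30 is the 28th.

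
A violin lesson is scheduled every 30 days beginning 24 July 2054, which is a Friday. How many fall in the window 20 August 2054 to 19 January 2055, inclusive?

Occurrences land 30·i days after 24 July 2054 for i = 0, 1, 2, …
20 August 2054 is 27 days after the start; 27 ÷ 30 = 0 remainder 27; since the remainder is 27, round up to i = 1. First occurrence in the window: #2 on 23 August 2054 (1×30 = 30 days in).
19 January 2055 is 179 days after the start; 179 ÷ 30 = 5 remainder 29. Last occurrence in the window: #6 on 21 December 2054.
Occurrences #2 through #6: 5 in total.

5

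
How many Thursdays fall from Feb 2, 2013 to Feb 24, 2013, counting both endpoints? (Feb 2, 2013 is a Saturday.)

3

Feb 2, 2013 is a Saturday; the first Thursday on or after it is Feb 7, 2013 (5 days later).
From Feb 7, 2013 to Feb 24, 2013 is 24 − 7 = 17 days.
17 ÷ 7 = 2 full weeks with remainder 3, so 2 more Thursdays after the first → 3.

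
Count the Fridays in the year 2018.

1 January 2018 is a Monday; the first Friday on or after it is 5 January 2018 (4 days later).
From 5 January 2018 to 31 December 2018: 26 + 28 + 31 + 30 + 31 + 30 + 31 + 31 + 30 + 31 + 30 + 31 = 360 days (rest of January, February, March, April, May, June, July, August, September, October, November, December).
360 ÷ 7 = 51 full weeks with remainder 3, so 51 more Fridays after the first → 52.

52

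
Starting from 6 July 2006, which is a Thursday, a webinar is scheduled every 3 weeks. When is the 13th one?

The 13th occurrence is 12 intervals after the first: 12 × 21 = 252 days after 6 July 2006.
July has 31 days — 25 days to the end of July leaves 227.
August has 31 days (196 left).
September has 30 days (166 left).
October has 31 days (135 left).
November has 30 days (105 left).
December has 31 days (74 left).
January has 31 days (43 left).
February has 28 days (15 left).
15 days into March → 15 March 2007.

15 March 2007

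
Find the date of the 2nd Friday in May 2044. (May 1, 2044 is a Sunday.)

May 2044 begins on a Sunday, so the first Friday is May 6 (5 days later).
The 2nd Friday is 1 weeks later: 6 + 7 = 13.

13 May 2044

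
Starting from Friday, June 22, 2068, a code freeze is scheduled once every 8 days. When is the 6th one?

The 6th occurrence is 5 intervals after the first: 5 × 8 = 40 days after June 22, 2068.
June has 30 days — 8 days to the end of June leaves 32.
July has 31 days (1 left).
1 day into August → August 1, 2068.

August 1, 2068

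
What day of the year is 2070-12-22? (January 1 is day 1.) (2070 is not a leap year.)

356

Days in months before December: 31 + 28 + 31 + 30 + 31 + 30 + 31 + 31 + 30 + 31 + 30 = 334.
Plus 22 days into December → day 356.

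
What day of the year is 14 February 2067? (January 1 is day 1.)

Days in months before February: 31 = 31.
Plus 14 days into February → day 45.

45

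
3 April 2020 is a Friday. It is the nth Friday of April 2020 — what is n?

Day 3 falls in week ⌈3/7⌉ of the month.
Days 1–7 hold the 1st Friday, 8–14 the 2nd, 15–21 the 3rd, 22–28 the 4th, 29–31 the 5th.
3 is in the range for the 1st.

1st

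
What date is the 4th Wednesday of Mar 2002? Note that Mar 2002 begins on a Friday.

Mar 27, 2002

Mar 2002 begins on a Friday, so the first Wednesday is Mar 6 (5 days later).
The 4th Wednesday is 3 weeks later: 6 + 21 = 27.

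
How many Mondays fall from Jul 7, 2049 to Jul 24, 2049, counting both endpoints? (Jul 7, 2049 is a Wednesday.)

2

Jul 7, 2049 is a Wednesday; the first Monday on or after it is Jul 12, 2049 (5 days later).
From Jul 12, 2049 to Jul 24, 2049 is 24 − 12 = 12 days.
12 ÷ 7 = 1 full weeks with remainder 5, so 1 more Mondays after the first → 2.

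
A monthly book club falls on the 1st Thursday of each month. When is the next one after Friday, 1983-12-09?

1984-01-05

December 1983 starts on a Thursday, so its 1st Thursday is 1983-12-01.
That is not after 1983-12-09, so look at January 1984.
January 1984 starts on a Sunday, so its 1st Thursday is 1984-01-05 (4 days in).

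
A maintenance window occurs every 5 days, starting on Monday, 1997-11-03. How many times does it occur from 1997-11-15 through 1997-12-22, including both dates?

Occurrences land 5·i days after 1997-11-03 for i = 0, 1, 2, …
1997-11-15 is 12 days after the start; 12 ÷ 5 = 2 remainder 2; since the remainder is 2, round up to i = 3. First occurrence in the window: #4 on 1997-11-18 (3×5 = 15 days in).
1997-12-22 is 49 days after the start; 49 ÷ 5 = 9 remainder 4. Last occurrence in the window: #10 on 1997-12-18.
Occurrences #4 through #10: 7 in total.

7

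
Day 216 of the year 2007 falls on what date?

January has 31 days (216 − 31 = 185 remain).
February has 28 days (185 − 28 = 157 remain).
March has 31 days (157 − 31 = 126 remain).
April has 30 days (126 − 30 = 96 remain).
May has 31 days (96 − 31 = 65 remain).
June has 30 days (65 − 30 = 35 remain).
July has 31 days (35 − 31 = 4 remain).
4 into August → August 4.

August 4, 2007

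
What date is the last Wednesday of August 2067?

August 2067 begins on a Monday, so the first Wednesday is August 3 (2 days later).
August 2067 has 31 days. Adding weeks: 3, 10, 17, 24, 31 — the last one ≤ 31 is the 31st.

August 31, 2067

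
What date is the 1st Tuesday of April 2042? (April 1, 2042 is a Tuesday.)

April 2042 begins on a Tuesday, so the first Tuesday is April 1.

April 1, 2042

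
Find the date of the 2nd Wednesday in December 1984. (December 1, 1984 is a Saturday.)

December 1984 begins on a Saturday, so the first Wednesday is December 5 (4 days later).
The 2nd Wednesday is 1 weeks later: 5 + 7 = 12.

1984-12-12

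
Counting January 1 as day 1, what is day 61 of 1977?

Jan has 31 days (61 − 31 = 30 remain).
Feb has 28 days (30 − 28 = 2 remain).
2 into Mar → Mar 2.

Mar 2, 1977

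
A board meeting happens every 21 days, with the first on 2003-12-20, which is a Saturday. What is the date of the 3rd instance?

2004-01-31

The 3rd occurrence is 2 intervals after the first: 2 × 21 = 42 days after 2003-12-20.
December has 31 days — 11 days to the end of December leaves 31.
31 days into January → 2004-01-31.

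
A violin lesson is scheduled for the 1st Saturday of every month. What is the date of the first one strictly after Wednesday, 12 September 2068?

6 October 2068

September 2068 starts on a Saturday, so its 1st Saturday is 1 September 2068.
That is not after 12 September 2068, so look at October 2068.
October 2068 starts on a Monday, so its 1st Saturday is 6 October 2068 (5 days in).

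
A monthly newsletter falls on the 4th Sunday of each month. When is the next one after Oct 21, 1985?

Oct 27, 1985

Oct 1985 starts on a Tuesday; its first Sunday is the 6th, so the 4th Sunday is the 27th — Oct 27, 1985.
Oct 27, 1985 is after Oct 21, 1985, so that is the next one.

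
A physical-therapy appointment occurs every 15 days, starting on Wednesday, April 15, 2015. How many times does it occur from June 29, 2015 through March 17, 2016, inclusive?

18

Occurrences land 15·i days after April 15, 2015 for i = 0, 1, 2, …
June 29, 2015 is 75 days after the start; 75 ÷ 15 = 5 remainder 0. First occurrence in the window: #6 on June 29, 2015 (5×15 = 75 days in).
March 17, 2016 is 337 days after the start; 337 ÷ 15 = 22 remainder 7. Last occurrence in the window: #23 on March 10, 2016.
Occurrences #6 through #23: 18 in total.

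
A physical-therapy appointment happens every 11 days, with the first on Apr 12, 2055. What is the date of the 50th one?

The 50th occurrence is 49 intervals after the first: 49 × 11 = 539 days after Apr 12, 2055.
Apr has 30 days — 18 days to the end of Apr leaves 521.
From end of Apr to end of 2055 is 245 days (276 left).
Jan has 31 days (245 left).
Feb has 29 days (216 left).
Mar has 31 days (185 left).
Apr has 30 days (155 left).
May has 31 days (124 left).
Jun has 30 days (94 left).
Jul has 31 days (63 left).
Aug has 31 days (32 left).
Sep has 30 days (2 left).
2 days into Oct → Oct 2, 2056.

Oct 2, 2056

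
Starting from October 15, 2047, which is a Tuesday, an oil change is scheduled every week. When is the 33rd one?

The 33rd occurrence is 32 intervals after the first: 32 × 7 = 224 days after October 15, 2047.
October has 31 days — 16 days to the end of October leaves 208.
November has 30 days (178 left).
December has 31 days (147 left).
January has 31 days (116 left).
February has 29 days (87 left).
March has 31 days (56 left).
April has 30 days (26 left).
26 days into May → May 26, 2048.

May 26, 2048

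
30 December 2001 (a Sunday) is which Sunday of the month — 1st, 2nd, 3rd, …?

5th

Day 30 falls in week ⌈30/7⌉ of the month.
Days 1–7 hold the 1st Sunday, 8–14 the 2nd, 15–21 the 3rd, 22–28 the 4th, 29–31 the 5th.
30 is in the range for the 5th.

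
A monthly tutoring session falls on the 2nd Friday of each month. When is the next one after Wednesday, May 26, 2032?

June 11, 2032

May 2032 starts on a Saturday; its first Friday is the 7th, so the 2nd Friday is the 14th — May 14, 2032.
That is not after May 26, 2032, so look at June 2032.
June 2032 starts on a Tuesday; its first Friday is the 4th, so the 2nd Friday is the 11th — June 11, 2032.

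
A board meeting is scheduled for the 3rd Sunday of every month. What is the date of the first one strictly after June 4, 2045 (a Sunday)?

June 2045 starts on a Thursday; its first Sunday is the 4th, so the 3rd Sunday is the 18th — June 18, 2045.
June 18, 2045 is after June 4, 2045, so that is the next one.

June 18, 2045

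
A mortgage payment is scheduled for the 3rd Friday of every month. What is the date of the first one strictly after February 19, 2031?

February 2031 starts on a Saturday; its first Friday is the 7th, so the 3rd Friday is the 21st — February 21, 2031.
February 21, 2031 is after February 19, 2031, so that is the next one.

February 21, 2031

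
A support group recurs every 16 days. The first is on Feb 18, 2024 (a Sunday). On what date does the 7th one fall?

The 7th occurrence is 6 intervals after the first: 6 × 16 = 96 days after Feb 18, 2024.
Feb has 29 days — 11 days to the end of Feb leaves 85.
Mar has 31 days (54 left).
Apr has 30 days (24 left).
24 days into May → May 24, 2024.

May 24, 2024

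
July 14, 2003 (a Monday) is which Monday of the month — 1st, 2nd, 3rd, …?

Day 14 falls in week ⌈14/7⌉ of the month.
Days 1–7 hold the 1st Monday, 8–14 the 2nd, 15–21 the 3rd, 22–28 the 4th, 29–31 the 5th.
14 is in the range for the 2nd.

2nd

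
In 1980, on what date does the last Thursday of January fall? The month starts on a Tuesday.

1980-01-31

January 1980 begins on a Tuesday, so the first Thursday is January 3 (2 days later).
January 1980 has 31 days. Adding weeks: 3, 10, 17, 24, 31 — the last one ≤ 31 is the 31st.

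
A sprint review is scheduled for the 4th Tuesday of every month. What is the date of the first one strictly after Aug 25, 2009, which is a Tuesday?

Aug 2009 starts on a Saturday; its first Tuesday is the 4th, so the 4th Tuesday is the 25th — Aug 25, 2009.
That is not after Aug 25, 2009, so look at Sep 2009.
Sep 2009 starts on a Tuesday; its first Tuesday is the 1st, so the 4th Tuesday is the 22nd — Sep 22, 2009.

Sep 22, 2009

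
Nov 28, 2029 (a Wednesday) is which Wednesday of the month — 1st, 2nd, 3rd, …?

Day 28 falls in week ⌈28/7⌉ of the month.
Days 1–7 hold the 1st Wednesday, 8–14 the 2nd, 15–21 the 3rd, 22–28 the 4th, 29–31 the 5th.
28 is in the range for the 4th.

4th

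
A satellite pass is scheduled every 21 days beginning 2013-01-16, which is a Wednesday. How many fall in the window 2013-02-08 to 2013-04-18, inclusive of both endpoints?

3

Occurrences land 21·i days after 2013-01-16 for i = 0, 1, 2, …
2013-02-08 is 23 days after the start; 23 ÷ 21 = 1 remainder 2; since the remainder is 2, round up to i = 2. First occurrence in the window: #3 on 2013-02-27 (2×21 = 42 days in).
2013-04-18 is 92 days after the start; 92 ÷ 21 = 4 remainder 8. Last occurrence in the window: #5 on 2013-04-10.
Occurrences #3 through #5: 3 in total.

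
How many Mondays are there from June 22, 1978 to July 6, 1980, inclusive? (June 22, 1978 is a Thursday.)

June 22, 1978 is a Thursday; the first Monday on or after it is June 26, 1978 (4 days later).
From June 26, 1978 to July 6, 1980: 188 + 365 + 188 = 741 days (rest of 1978, 1979, to July 6, 1980 in 1980).
741 ÷ 7 = 105 full weeks with remainder 6, so 105 more Mondays after the first → 106.

106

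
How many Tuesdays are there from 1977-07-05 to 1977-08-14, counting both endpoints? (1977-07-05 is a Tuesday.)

1977-07-05 is a Tuesday; the first Tuesday on or after it is 1977-07-05.
From 1977-07-05 to 1977-08-14: 26 + 14 = 40 days (rest of July, August).
40 ÷ 7 = 5 full weeks with remainder 5, so 5 more Tuesdays after the first → 6.

6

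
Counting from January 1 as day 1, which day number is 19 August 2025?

Days in months before August: 31 + 28 + 31 + 30 + 31 + 30 + 31 = 212.
Plus 19 days into August → day 231.

231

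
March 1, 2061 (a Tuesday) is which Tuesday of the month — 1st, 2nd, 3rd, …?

1st

Day 1 falls in week ⌈1/7⌉ of the month.
Days 1–7 hold the 1st Tuesday, 8–14 the 2nd, 15–21 the 3rd, 22–28 the 4th, 29–31 the 5th.
1 is in the range for the 1st.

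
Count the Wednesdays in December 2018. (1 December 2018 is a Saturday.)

1 December 2018 is a Saturday; the first Wednesday on or after it is 5 December 2018 (4 days later).
From 5 December 2018 to 31 December 2018 is 31 − 5 = 26 days.
26 ÷ 7 = 3 full weeks with remainder 5, so 3 more Wednesdays after the first → 4.

4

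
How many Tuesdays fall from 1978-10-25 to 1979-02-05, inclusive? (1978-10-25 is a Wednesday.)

1978-10-25 is a Wednesday; the first Tuesday on or after it is 1978-10-31 (6 days later).
From 1978-10-31 to 1979-02-05: 0 + 30 + 31 + 31 + 5 = 97 days (rest of October, November, December, January, February).
97 ÷ 7 = 13 full weeks with remainder 6, so 13 more Tuesdays after the first → 14.

14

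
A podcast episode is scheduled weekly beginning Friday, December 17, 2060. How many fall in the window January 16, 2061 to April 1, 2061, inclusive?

11

Occurrences land 7·i days after December 17, 2060 for i = 0, 1, 2, …
January 16, 2061 is 30 days after the start; 30 ÷ 7 = 4 remainder 2; since the remainder is 2, round up to i = 5. First occurrence in the window: #6 on January 21, 2061 (5×7 = 35 days in).
April 1, 2061 is 105 days after the start; 105 ÷ 7 = 15 remainder 0. Last occurrence in the window: #16 on April 1, 2061.
Occurrences #6 through #16: 11 in total.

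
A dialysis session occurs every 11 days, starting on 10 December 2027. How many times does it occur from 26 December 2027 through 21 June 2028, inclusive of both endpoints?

16

Occurrences land 11·i days after 10 December 2027 for i = 0, 1, 2, …
26 December 2027 is 16 days after the start; 16 ÷ 11 = 1 remainder 5; since the remainder is 5, round up to i = 2. First occurrence in the window: #3 on 1 January 2028 (2×11 = 22 days in).
21 June 2028 is 194 days after the start; 194 ÷ 11 = 17 remainder 7. Last occurrence in the window: #18 on 14 June 2028.
Occurrences #3 through #18: 16 in total.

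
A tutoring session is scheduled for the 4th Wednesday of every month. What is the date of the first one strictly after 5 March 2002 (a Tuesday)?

27 March 2002

March 2002 starts on a Friday; its first Wednesday is the 6th, so the 4th Wednesday is the 27th — 27 March 2002.
27 March 2002 is after 5 March 2002, so that is the next one.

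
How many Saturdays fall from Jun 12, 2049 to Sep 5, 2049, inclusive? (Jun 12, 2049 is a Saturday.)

Jun 12, 2049 is a Saturday; the first Saturday on or after it is Jun 12, 2049.
From Jun 12, 2049 to Sep 5, 2049: 18 + 31 + 31 + 5 = 85 days (rest of Jun, Jul, Aug, Sep).
85 ÷ 7 = 12 full weeks with remainder 1, so 12 more Saturdays after the first → 13.

13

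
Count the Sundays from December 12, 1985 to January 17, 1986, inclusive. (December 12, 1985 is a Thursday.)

5

December 12, 1985 is a Thursday; the first Sunday on or after it is December 15, 1985 (3 days later).
From December 15, 1985 to January 17, 1986: 16 + 17 = 33 days (rest of December, January).
33 ÷ 7 = 4 full weeks with remainder 5, so 4 more Sundays after the first → 5.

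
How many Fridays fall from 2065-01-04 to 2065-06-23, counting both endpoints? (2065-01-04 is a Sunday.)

24

2065-01-04 is a Sunday; the first Friday on or after it is 2065-01-09 (5 days later).
From 2065-01-09 to 2065-06-23: 22 + 28 + 31 + 30 + 31 + 23 = 165 days (rest of January, February, March, April, May, June).
165 ÷ 7 = 23 full weeks with remainder 4, so 23 more Fridays after the first → 24.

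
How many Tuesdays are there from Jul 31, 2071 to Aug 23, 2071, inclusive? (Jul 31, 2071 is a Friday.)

3

Jul 31, 2071 is a Friday; the first Tuesday on or after it is Aug 4, 2071 (4 days later).
From Aug 4, 2071 to Aug 23, 2071 is 23 − 4 = 19 days.
19 ÷ 7 = 2 full weeks with remainder 5, so 2 more Tuesdays after the first → 3.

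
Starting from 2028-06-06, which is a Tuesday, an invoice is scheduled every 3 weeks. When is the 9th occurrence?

2028-11-21

The 9th occurrence is 8 intervals after the first: 8 × 21 = 168 days after 2028-06-06.
June has 30 days — 24 days to the end of June leaves 144.
July has 31 days (113 left).
August has 31 days (82 left).
September has 30 days (52 left).
October has 31 days (21 left).
21 days into November → 2028-11-21.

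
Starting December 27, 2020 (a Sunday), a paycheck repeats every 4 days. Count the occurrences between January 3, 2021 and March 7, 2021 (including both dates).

Occurrences land 4·i days after December 27, 2020 for i = 0, 1, 2, …
January 3, 2021 is 7 days after the start; 7 ÷ 4 = 1 remainder 3; since the remainder is 3, round up to i = 2. First occurrence in the window: #3 on January 4, 2021 (2×4 = 8 days in).
March 7, 2021 is 70 days after the start; 70 ÷ 4 = 17 remainder 2. Last occurrence in the window: #18 on March 5, 2021.
Occurrences #3 through #18: 16 in total.

16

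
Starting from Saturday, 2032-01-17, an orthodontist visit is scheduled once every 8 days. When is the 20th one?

The 20th occurrence is 19 intervals after the first: 19 × 8 = 152 days after 2032-01-17.
January has 31 days — 14 days to the end of January leaves 138.
February has 29 days (109 left).
March has 31 days (78 left).
April has 30 days (48 left).
May has 31 days (17 left).
17 days into June → 2032-06-17.

2032-06-17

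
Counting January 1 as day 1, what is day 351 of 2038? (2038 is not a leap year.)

2038-12-17

January has 31 days (351 − 31 = 320 remain).
February has 28 days (320 − 28 = 292 remain).
March has 31 days (292 − 31 = 261 remain).
April has 30 days (261 − 30 = 231 remain).
May has 31 days (231 − 31 = 200 remain).
June has 30 days (200 − 30 = 170 remain).
July has 31 days (170 − 31 = 139 remain).
August has 31 days (139 − 31 = 108 remain).
September has 30 days (108 − 30 = 78 remain).
October has 31 days (78 − 31 = 47 remain).
November has 30 days (47 − 30 = 17 remain).
17 into December → December 17.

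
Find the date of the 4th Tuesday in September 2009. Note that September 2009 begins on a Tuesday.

2009-09-22

September 2009 begins on a Tuesday, so the first Tuesday is September 1.
The 4th Tuesday is 3 weeks later: 1 + 21 = 22.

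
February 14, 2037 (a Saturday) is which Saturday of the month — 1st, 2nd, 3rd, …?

2nd

Day 14 falls in week ⌈14/7⌉ of the month.
Days 1–7 hold the 1st Saturday, 8–14 the 2nd, 15–21 the 3rd, 22–28 the 4th, 29–31 the 5th.
14 is in the range for the 2nd.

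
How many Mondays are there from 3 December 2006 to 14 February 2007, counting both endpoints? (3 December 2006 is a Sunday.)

3 December 2006 is a Sunday; the first Monday on or after it is 4 December 2006 (1 day later).
From 4 December 2006 to 14 February 2007: 27 + 31 + 14 = 72 days (rest of December, January, February).
72 ÷ 7 = 10 full weeks with remainder 2, so 10 more Mondays after the first → 11.

11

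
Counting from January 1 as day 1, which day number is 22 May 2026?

142

Days in months before May: 31 + 28 + 31 + 30 = 120.
Plus 22 days into May → day 142.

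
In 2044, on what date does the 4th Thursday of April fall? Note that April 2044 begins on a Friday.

April 2044 begins on a Friday, so the first Thursday is April 7 (6 days later).
The 4th Thursday is 3 weeks later: 7 + 21 = 28.

28 April 2044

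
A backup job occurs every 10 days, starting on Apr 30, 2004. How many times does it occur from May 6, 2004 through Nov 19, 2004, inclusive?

20

Occurrences land 10·i days after Apr 30, 2004 for i = 0, 1, 2, …
May 6, 2004 is 6 days after the start; 6 ÷ 10 = 0 remainder 6; since the remainder is 6, round up to i = 1. First occurrence in the window: #2 on May 10, 2004 (1×10 = 10 days in).
Nov 19, 2004 is 203 days after the start; 203 ÷ 10 = 20 remainder 3. Last occurrence in the window: #21 on Nov 16, 2004.
Occurrences #2 through #21: 20 in total.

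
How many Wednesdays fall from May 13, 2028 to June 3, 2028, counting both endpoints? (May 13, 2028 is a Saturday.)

3

May 13, 2028 is a Saturday; the first Wednesday on or after it is May 17, 2028 (4 days later).
From May 17, 2028 to June 3, 2028: 14 + 3 = 17 days (rest of May, June).
17 ÷ 7 = 2 full weeks with remainder 3, so 2 more Wednesdays after the first → 3.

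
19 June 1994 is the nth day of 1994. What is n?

Days in months before June: 31 + 28 + 31 + 30 + 31 = 151.
Plus 19 days into June → day 170.

170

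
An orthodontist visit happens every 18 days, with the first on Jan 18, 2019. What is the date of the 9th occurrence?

Jun 11, 2019

The 9th occurrence is 8 intervals after the first: 8 × 18 = 144 days after Jan 18, 2019.
Jan has 31 days — 13 days to the end of Jan leaves 131.
Feb has 28 days (103 left).
Mar has 31 days (72 left).
Apr has 30 days (42 left).
May has 31 days (11 left).
11 days into Jun → Jun 11, 2019.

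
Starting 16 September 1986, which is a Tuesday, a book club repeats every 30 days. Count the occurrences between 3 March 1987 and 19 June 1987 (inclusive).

4

Occurrences land 30·i days after 16 September 1986 for i = 0, 1, 2, …
3 March 1987 is 168 days after the start; 168 ÷ 30 = 5 remainder 18; since the remainder is 18, round up to i = 6. First occurrence in the window: #7 on 15 March 1987 (6×30 = 180 days in).
19 June 1987 is 276 days after the start; 276 ÷ 30 = 9 remainder 6. Last occurrence in the window: #10 on 13 June 1987.
Occurrences #7 through #10: 4 in total.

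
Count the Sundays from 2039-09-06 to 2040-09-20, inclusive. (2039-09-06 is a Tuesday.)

54

2039-09-06 is a Tuesday; the first Sunday on or after it is 2039-09-11 (5 days later).
From 2039-09-11 to 2040-09-20: 111 + 264 = 375 days (rest of 2039, to 2040-09-20 in 2040).
375 ÷ 7 = 53 full weeks with remainder 4, so 53 more Sundays after the first → 54.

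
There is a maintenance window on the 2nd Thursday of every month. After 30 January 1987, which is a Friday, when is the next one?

January 1987 starts on a Thursday; its first Thursday is the 1st, so the 2nd Thursday is the 8th — 8 January 1987.
That is not after 30 January 1987, so look at February 1987.
February 1987 starts on a Sunday; its first Thursday is the 5th, so the 2nd Thursday is the 12th — 12 February 1987.

12 February 1987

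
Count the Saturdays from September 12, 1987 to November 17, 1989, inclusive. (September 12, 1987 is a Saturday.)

114

September 12, 1987 is a Saturday; the first Saturday on or after it is September 12, 1987.
From September 12, 1987 to November 17, 1989: 110 + 366 + 321 = 797 days (rest of 1987, 1988, to November 17, 1989 in 1989).
797 ÷ 7 = 113 full weeks with remainder 6, so 113 more Saturdays after the first → 114.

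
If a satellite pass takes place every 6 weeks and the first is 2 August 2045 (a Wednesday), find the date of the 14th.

The 14th occurrence is 13 intervals after the first: 13 × 42 = 546 days after 2 August 2045.
August has 31 days — 29 days to the end of August leaves 517.
From end of August to end of 2045 is 122 days (395 left).
2046 has 365 days (30 left).
30 days into January → 30 January 2047.

30 January 2047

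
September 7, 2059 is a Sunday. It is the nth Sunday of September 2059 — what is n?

Day 7 falls in week ⌈7/7⌉ of the month.
Days 1–7 hold the 1st Sunday, 8–14 the 2nd, 15–21 the 3rd, 22–28 the 4th, 29–31 the 5th.
7 is in the range for the 1st.

1st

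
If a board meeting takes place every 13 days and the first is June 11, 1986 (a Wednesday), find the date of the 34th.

The 34th occurrence is 33 intervals after the first: 33 × 13 = 429 days after June 11, 1986.
June has 30 days — 19 days to the end of June leaves 410.
From end of June to end of 1986 is 184 days (226 left).
January has 31 days (195 left).
February has 28 days (167 left).
March has 31 days (136 left).
April has 30 days (106 left).
May has 31 days (75 left).
June has 30 days (45 left).
July has 31 days (14 left).
14 days into August → August 14, 1987.

August 14, 1987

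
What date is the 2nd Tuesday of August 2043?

August 2043 begins on a Saturday, so the first Tuesday is August 4 (3 days later).
The 2nd Tuesday is 1 weeks later: 4 + 7 = 11.

2043-08-11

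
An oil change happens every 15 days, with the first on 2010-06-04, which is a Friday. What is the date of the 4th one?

The 4th occurrence is 3 intervals after the first: 3 × 15 = 45 days after 2010-06-04.
June has 30 days — 26 days to the end of June leaves 19.
19 days into July → 2010-07-19.

2010-07-19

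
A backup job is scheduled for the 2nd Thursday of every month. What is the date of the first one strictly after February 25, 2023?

February 2023 starts on a Wednesday; its first Thursday is the 2nd, so the 2nd Thursday is the 9th — February 9, 2023.
That is not after February 25, 2023, so look at March 2023.
March 2023 starts on a Wednesday; its first Thursday is the 2nd, so the 2nd Thursday is the 9th — March 9, 2023.

March 9, 2023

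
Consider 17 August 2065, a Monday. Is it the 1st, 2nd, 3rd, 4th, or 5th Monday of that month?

Day 17 falls in week ⌈17/7⌉ of the month.
Days 1–7 hold the 1st Monday, 8–14 the 2nd, 15–21 the 3rd, 22–28 the 4th, 29–31 the 5th.
17 is in the range for the 3rd.

3rd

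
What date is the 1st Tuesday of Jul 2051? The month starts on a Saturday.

Jul 2051 begins on a Saturday, so the first Tuesday is Jul 4 (3 days later).

Jul 4, 2051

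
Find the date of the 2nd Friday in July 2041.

The first Friday of July 2041 is July 5.
The 2nd Friday is 1 weeks later: 5 + 7 = 12.

July 12, 2041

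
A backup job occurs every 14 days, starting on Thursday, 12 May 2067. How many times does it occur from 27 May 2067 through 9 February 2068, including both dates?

Occurrences land 14·i days after 12 May 2067 for i = 0, 1, 2, …
27 May 2067 is 15 days after the start; 15 ÷ 14 = 1 remainder 1; since the remainder is 1, round up to i = 2. First occurrence in the window: #3 on 9 June 2067 (2×14 = 28 days in).
9 February 2068 is 273 days after the start; 273 ÷ 14 = 19 remainder 7. Last occurrence in the window: #20 on 2 February 2068.
Occurrences #3 through #20: 18 in total.

18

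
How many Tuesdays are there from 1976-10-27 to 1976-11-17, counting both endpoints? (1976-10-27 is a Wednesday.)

1976-10-27 is a Wednesday; the first Tuesday on or after it is 1976-11-02 (6 days later).
From 1976-11-02 to 1976-11-17 is 17 − 2 = 15 days.
15 ÷ 7 = 2 full weeks with remainder 1, so 2 more Tuesdays after the first → 3.

3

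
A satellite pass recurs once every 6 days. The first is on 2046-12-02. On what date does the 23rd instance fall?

2047-04-13

The 23rd occurrence is 22 intervals after the first: 22 × 6 = 132 days after 2046-12-02.
December has 31 days — 29 days to the end of December leaves 103.
January has 31 days (72 left).
February has 28 days (44 left).
March has 31 days (13 left).
13 days into April → 2047-04-13.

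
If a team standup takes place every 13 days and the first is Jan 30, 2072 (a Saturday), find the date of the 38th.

The 38th occurrence is 37 intervals after the first: 37 × 13 = 481 days after Jan 30, 2072.
Jan has 31 days — 1 day to the end of Jan leaves 480.
From end of Jan to end of 2072 is 335 days (145 left).
Jan has 31 days (114 left).
Feb has 28 days (86 left).
Mar has 31 days (55 left).
Apr has 30 days (25 left).
25 days into May → May 25, 2073.

May 25, 2073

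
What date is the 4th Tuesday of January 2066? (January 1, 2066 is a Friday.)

January 26, 2066

January 2066 begins on a Friday, so the first Tuesday is January 5 (4 days later).
The 4th Tuesday is 3 weeks later: 5 + 21 = 26.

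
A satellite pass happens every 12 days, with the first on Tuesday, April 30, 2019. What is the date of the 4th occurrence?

June 5, 2019

The 4th occurrence is 3 intervals after the first: 3 × 12 = 36 days after April 30, 2019.
April has 30 days — 0 days to the end of April leaves 36.
May has 31 days (5 left).
5 days into June → June 5, 2019.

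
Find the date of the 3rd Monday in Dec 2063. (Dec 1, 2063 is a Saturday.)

Dec 17, 2063

Dec 2063 begins on a Saturday, so the first Monday is Dec 3 (2 days later).
The 3rd Monday is 2 weeks later: 3 + 14 = 17.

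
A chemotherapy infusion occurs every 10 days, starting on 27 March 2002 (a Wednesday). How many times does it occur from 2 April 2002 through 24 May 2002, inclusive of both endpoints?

5

Occurrences land 10·i days after 27 March 2002 for i = 0, 1, 2, …
2 April 2002 is 6 days after the start; 6 ÷ 10 = 0 remainder 6; since the remainder is 6, round up to i = 1. First occurrence in the window: #2 on 6 April 2002 (1×10 = 10 days in).
24 May 2002 is 58 days after the start; 58 ÷ 10 = 5 remainder 8. Last occurrence in the window: #6 on 16 May 2002.
Occurrences #2 through #6: 5 in total.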